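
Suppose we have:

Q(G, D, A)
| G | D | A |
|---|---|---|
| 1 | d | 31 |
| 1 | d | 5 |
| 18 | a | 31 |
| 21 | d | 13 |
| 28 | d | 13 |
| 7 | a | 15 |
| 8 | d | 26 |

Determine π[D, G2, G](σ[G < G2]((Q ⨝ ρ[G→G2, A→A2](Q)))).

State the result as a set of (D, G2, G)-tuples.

{(a, 18, 7), (d, 21, 1), (d, 21, 8), (d, 28, 1), (d, 28, 21), (d, 28, 8), (d, 8, 1)}

ρ[G→G2, A→A2]: schema becomes (G2, D, A2); tuples unchanged.
Q ⋈ ρ[G→G2, A→A2](Q) (natural join on D): {(1, d, 31, 1, 31), (1, d, 31, 1, 5), (1, d, 31, 21, 13), (1, d, 31, 28, 13), (1, d, 31, 8, 26), (1, d, 5, 1, 31), (1, d, 5, 1, 5), (1, d, 5, 21, 13), (1, d, 5, 28, 13), (1, d, 5, 8, 26), (18, a, 31, 18, 31), (18, a, 31, 7, 15), (21, d, 13, 1, 31), (21, d, 13, 1, 5), (21, d, 13, 21, 13), (21, d, 13, 28, 13), (21, d, 13, 8, 26), (28, d, 13, 1, 31), (28, d, 13, 1, 5), (28, d, 13, 21, 13), (28, d, 13, 28, 13), (28, d, 13, 8, 26), (7, a, 15, 18, 31), (7, a, 15, 7, 15), (8, d, 26, 1, 31), (8, d, 26, 1, 5), (8, d, 26, 21, 13), (8, d, 26, 28, 13), (8, d, 26, 8, 26)}
Filtering on G < G2 leaves {(1, d, 31, 21, 13), (1, d, 31, 28, 13), (1, d, 31, 8, 26), (1, d, 5, 21, 13), (1, d, 5, 28, 13), (1, d, 5, 8, 26), (21, d, 13, 28, 13), (7, a, 15, 18, 31), (8, d, 26, 21, 13), (8, d, 26, 28, 13)}.
π[D, G2, G]: project onto (D, G2, G) (3 duplicate(s) eliminated) → {(a, 18, 7), (d, 21, 1), (d, 21, 8), (d, 28, 1), (d, 28, 21), (d, 28, 8), (d, 8, 1)}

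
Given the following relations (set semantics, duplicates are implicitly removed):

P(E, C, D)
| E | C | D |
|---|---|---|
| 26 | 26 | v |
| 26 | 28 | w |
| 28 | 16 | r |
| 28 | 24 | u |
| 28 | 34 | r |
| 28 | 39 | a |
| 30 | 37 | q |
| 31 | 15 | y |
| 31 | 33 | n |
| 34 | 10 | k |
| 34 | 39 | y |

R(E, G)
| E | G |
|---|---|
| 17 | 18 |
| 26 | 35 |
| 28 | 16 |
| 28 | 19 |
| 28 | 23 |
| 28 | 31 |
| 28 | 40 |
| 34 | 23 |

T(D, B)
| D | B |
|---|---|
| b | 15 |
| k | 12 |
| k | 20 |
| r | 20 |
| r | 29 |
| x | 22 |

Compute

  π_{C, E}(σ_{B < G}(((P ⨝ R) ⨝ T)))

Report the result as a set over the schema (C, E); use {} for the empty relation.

{(10, 34), (16, 28), (34, 28)}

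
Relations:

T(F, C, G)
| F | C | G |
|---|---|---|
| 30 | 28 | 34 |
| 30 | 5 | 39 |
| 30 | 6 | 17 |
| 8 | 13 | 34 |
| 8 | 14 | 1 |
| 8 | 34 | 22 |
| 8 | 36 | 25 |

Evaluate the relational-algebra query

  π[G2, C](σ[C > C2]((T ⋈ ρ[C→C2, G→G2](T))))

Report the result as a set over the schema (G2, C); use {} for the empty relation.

{(1, 34), (1, 36), (17, 28), (22, 36), (34, 14), (34, 34), (34, 36), (39, 28), (39, 6)}

ρ[C→C2, G→G2]: schema becomes (F, C2, G2); tuples unchanged.
Joining T and ρ[C→C2, G→G2](T) on F yields {(30, 28, 34, 28, 34), (30, 28, 34, 5, 39), (30, 28, 34, 6, 17), (30, 5, 39, 28, 34), (30, 5, 39, 5, 39), (30, 5, 39, 6, 17), (30, 6, 17, 28, 34), (30, 6, 17, 5, 39), (30, 6, 17, 6, 17), (8, 13, 34, 13, 34), (8, 13, 34, 14, 1), (8, 13, 34, 34, 22), (8, 13, 34, 36, 25), (8, 14, 1, 13, 34), (8, 14, 1, 14, 1), (8, 14, 1, 34, 22), (8, 14, 1, 36, 25), (8, 34, 22, 13, 34), (8, 34, 22, 14, 1), (8, 34, 22, 34, 22), (8, 34, 22, 36, 25), (8, 36, 25, 13, 34), (8, 36, 25, 14, 1), (8, 36, 25, 34, 22), (8, 36, 25, 36, 25)}.
Apply σ_{C > C2}; surviving tuples: {(30, 28, 34, 5, 39), (30, 28, 34, 6, 17), (30, 6, 17, 5, 39), (8, 14, 1, 13, 34), (8, 34, 22, 13, 34), (8, 34, 22, 14, 1), (8, 36, 25, 13, 34), (8, 36, 25, 14, 1), (8, 36, 25, 34, 22)}
π_{G2, C} gives {(1, 34), (1, 36), (17, 28), (22, 36), (34, 14), (34, 34), (34, 36), (39, 28), (39, 6)}.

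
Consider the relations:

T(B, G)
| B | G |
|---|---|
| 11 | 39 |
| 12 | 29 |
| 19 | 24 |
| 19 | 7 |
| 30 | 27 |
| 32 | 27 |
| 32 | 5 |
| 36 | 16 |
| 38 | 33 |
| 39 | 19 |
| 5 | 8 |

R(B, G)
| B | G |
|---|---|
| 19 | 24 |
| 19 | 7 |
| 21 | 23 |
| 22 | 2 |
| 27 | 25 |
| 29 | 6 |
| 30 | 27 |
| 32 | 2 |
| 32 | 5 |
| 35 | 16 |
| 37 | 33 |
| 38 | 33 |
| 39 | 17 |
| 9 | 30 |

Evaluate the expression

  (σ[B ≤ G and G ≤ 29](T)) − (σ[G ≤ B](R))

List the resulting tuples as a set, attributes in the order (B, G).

Selection B ≤ G and G ≤ 29: {(12, 29), (19, 24), (5, 8)}
Selection G ≤ B: {(19, 7), (22, 2), (27, 25), (29, 6), (30, 27), (32, 2), (32, 5), (35, 16), (37, 33), (38, 33), (39, 17)}
Difference: {(12, 29), (19, 24), (5, 8)} with {(19, 7), (22, 2), (27, 25), (29, 6), (30, 27), (32, 2), (32, 5), (35, 16), (37, 33), (38, 33), (39, 17)} → {(12, 29), (19, 24), (5, 8)}

{(12, 29), (19, 24), (5, 8)}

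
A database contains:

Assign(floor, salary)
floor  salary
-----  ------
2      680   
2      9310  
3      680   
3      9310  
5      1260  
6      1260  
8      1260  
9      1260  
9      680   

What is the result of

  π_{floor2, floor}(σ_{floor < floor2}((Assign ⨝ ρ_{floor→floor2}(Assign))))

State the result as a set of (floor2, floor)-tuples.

ρ[floor→floor2]: schema becomes (floor2, salary); tuples unchanged.
Natural join on salary: {(2, 680, 2), (2, 680, 3), (2, 680, 9), (2, 9310, 2), (2, 9310, 3), (3, 680, 2), (3, 680, 3), (3, 680, 9), (3, 9310, 2), (3, 9310, 3), (5, 1260, 5), (5, 1260, 6), (5, 1260, 8), (5, 1260, 9), (6, 1260, 5), (6, 1260, 6), (6, 1260, 8), (6, 1260, 9), (8, 1260, 5), (8, 1260, 6), (8, 1260, 8), (8, 1260, 9), (9, 1260, 5), (9, 1260, 6), (9, 1260, 8), (9, 1260, 9), (9, 680, 2), (9, 680, 3), (9, 680, 9)}
Apply σ_{floor < floor2}; surviving tuples: {(2, 680, 3), (2, 680, 9), (2, 9310, 3), (3, 680, 9), (5, 1260, 6), (5, 1260, 8), (5, 1260, 9), (6, 1260, 8), (6, 1260, 9), (8, 1260, 9)}
Projecting to floor2, floor (1 duplicate(s) eliminated): {(3, 2), (6, 5), (8, 5), (8, 6), (9, 2), (9, 3), (9, 5), (9, 6), (9, 8)}

{(3, 2), (6, 5), (8, 5), (8, 6), (9, 2), (9, 3), (9, 5), (9, 6), (9, 8)}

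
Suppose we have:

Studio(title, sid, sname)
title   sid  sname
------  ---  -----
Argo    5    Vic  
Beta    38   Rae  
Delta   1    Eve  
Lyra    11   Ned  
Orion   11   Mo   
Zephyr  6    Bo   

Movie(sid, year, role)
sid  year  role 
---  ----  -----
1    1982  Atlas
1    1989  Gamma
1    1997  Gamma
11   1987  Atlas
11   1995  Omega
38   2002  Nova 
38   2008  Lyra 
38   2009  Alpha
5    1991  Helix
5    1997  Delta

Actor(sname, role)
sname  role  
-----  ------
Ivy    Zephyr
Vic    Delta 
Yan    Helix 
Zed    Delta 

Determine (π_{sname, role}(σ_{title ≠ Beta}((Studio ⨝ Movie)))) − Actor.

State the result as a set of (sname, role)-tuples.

{(Eve, Atlas), (Eve, Gamma), (Mo, Atlas), (Mo, Omega), (Ned, Atlas), (Ned, Omega), (Vic, Helix)}

Joining Studio and Movie on sid yields {(Argo, 5, Vic, 1991, Helix), (Argo, 5, Vic, 1997, Delta), (Beta, 38, Rae, 2002, Nova), (Beta, 38, Rae, 2008, Lyra), (Beta, 38, Rae, 2009, Alpha), (Delta, 1, Eve, 1982, Atlas), (Delta, 1, Eve, 1989, Gamma), (Delta, 1, Eve, 1997, Gamma), (Lyra, 11, Ned, 1987, Atlas), (Lyra, 11, Ned, 1995, Omega), (Orion, 11, Mo, 1987, Atlas), (Orion, 11, Mo, 1995, Omega)}.
Selection title ≠ Beta: {(Argo, 5, Vic, 1991, Helix), (Argo, 5, Vic, 1997, Delta), (Delta, 1, Eve, 1982, Atlas), (Delta, 1, Eve, 1989, Gamma), (Delta, 1, Eve, 1997, Gamma), (Lyra, 11, Ned, 1987, Atlas), (Lyra, 11, Ned, 1995, Omega), (Orion, 11, Mo, 1987, Atlas), (Orion, 11, Mo, 1995, Omega)}
Projecting to sname, role (1 duplicate(s) eliminated): {(Eve, Atlas), (Eve, Gamma), (Mo, Atlas), (Mo, Omega), (Ned, Atlas), (Ned, Omega), (Vic, Delta), (Vic, Helix)}
Set difference of the two operands is {(Eve, Atlas), (Eve, Gamma), (Mo, Atlas), (Mo, Omega), (Ned, Atlas), (Ned, Omega), (Vic, Helix)}.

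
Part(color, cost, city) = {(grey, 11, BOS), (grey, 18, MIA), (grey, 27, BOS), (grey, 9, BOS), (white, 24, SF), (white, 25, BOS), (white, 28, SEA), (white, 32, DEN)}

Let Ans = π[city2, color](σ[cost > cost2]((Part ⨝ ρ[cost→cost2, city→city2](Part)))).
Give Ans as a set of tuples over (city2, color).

ρ[cost→cost2, city→city2]: schema becomes (color, cost2, city2); tuples unchanged.
Part ⋈ ρ[cost→cost2, city→city2](Part) (natural join on color): {(grey, 11, BOS, 11, BOS), (grey, 11, BOS, 18, MIA), (grey, 11, BOS, 27, BOS), (grey, 11, BOS, 9, BOS), (grey, 18, MIA, 11, BOS), (grey, 18, MIA, 18, MIA), (grey, 18, MIA, 27, BOS), (grey, 18, MIA, 9, BOS), (grey, 27, BOS, 11, BOS), (grey, 27, BOS, 18, MIA), (grey, 27, BOS, 27, BOS), (grey, 27, BOS, 9, BOS), (grey, 9, BOS, 11, BOS), (grey, 9, BOS, 18, MIA), (grey, 9, BOS, 27, BOS), (grey, 9, BOS, 9, BOS), (white, 24, SF, 24, SF), (white, 24, SF, 25, BOS), (white, 24, SF, 28, SEA), (white, 24, SF, 32, DEN), (white, 25, BOS, 24, SF), (white, 25, BOS, 25, BOS), (white, 25, BOS, 28, SEA), (white, 25, BOS, 32, DEN), (white, 28, SEA, 24, SF), (white, 28, SEA, 25, BOS), (white, 28, SEA, 28, SEA), (white, 28, SEA, 32, DEN), (white, 32, DEN, 24, SF), (white, 32, DEN, 25, BOS), (white, 32, DEN, 28, SEA), (white, 32, DEN, 32, DEN)}
Filtering on cost > cost2 leaves {(grey, 11, BOS, 9, BOS), (grey, 18, MIA, 11, BOS), (grey, 18, MIA, 9, BOS), (grey, 27, BOS, 11, BOS), (grey, 27, BOS, 18, MIA), (grey, 27, BOS, 9, BOS), (white, 25, BOS, 24, SF), (white, 28, SEA, 24, SF), (white, 28, SEA, 25, BOS), (white, 32, DEN, 24, SF), (white, 32, DEN, 25, BOS), (white, 32, DEN, 28, SEA)}.
π_{city2, color} gives {(BOS, grey), (BOS, white), (MIA, grey), (SEA, white), (SF, white)} (7 duplicate(s) eliminated).

{(BOS, grey), (BOS, white), (MIA, grey), (SEA, white), (SF, white)}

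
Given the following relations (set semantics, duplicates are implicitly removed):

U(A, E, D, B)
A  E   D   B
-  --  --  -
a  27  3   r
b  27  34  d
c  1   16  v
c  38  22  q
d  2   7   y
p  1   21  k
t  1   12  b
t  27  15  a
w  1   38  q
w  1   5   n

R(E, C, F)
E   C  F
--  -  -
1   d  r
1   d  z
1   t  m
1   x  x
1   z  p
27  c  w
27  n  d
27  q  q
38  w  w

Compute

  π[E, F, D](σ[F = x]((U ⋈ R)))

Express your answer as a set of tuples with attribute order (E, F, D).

Joining U and R on E yields {(a, 27, 3, r, c, w), (a, 27, 3, r, n, d), (a, 27, 3, r, q, q), (b, 27, 34, d, c, w), (b, 27, 34, d, n, d), (b, 27, 34, d, q, q), (c, 1, 16, v, d, r), (c, 1, 16, v, d, z), (c, 1, 16, v, t, m), (c, 1, 16, v, x, x), (c, 1, 16, v, z, p), (c, 38, 22, q, w, w), (p, 1, 21, k, d, r), (p, 1, 21, k, d, z), (p, 1, 21, k, t, m), (p, 1, 21, k, x, x), (p, 1, 21, k, z, p), (t, 1, 12, b, d, r), (t, 1, 12, b, d, z), (t, 1, 12, b, t, m), (t, 1, 12, b, x, x), (t, 1, 12, b, z, p), (t, 27, 15, a, c, w), (t, 27, 15, a, n, d), (t, 27, 15, a, q, q), (w, 1, 38, q, d, r), (w, 1, 38, q, d, z), (w, 1, 38, q, t, m), (w, 1, 38, q, x, x), (w, 1, 38, q, z, p), (w, 1, 5, n, d, r), (w, 1, 5, n, d, z), (w, 1, 5, n, t, m), (w, 1, 5, n, x, x), (w, 1, 5, n, z, p)}.
Filtering on F = x leaves {(c, 1, 16, v, x, x), (p, 1, 21, k, x, x), (t, 1, 12, b, x, x), (w, 1, 38, q, x, x), (w, 1, 5, n, x, x)}.
Keep only column(s) E, F, D: {(1, x, 12), (1, x, 16), (1, x, 21), (1, x, 38), (1, x, 5)}

{(1, x, 12), (1, x, 16), (1, x, 21), (1, x, 38), (1, x, 5)}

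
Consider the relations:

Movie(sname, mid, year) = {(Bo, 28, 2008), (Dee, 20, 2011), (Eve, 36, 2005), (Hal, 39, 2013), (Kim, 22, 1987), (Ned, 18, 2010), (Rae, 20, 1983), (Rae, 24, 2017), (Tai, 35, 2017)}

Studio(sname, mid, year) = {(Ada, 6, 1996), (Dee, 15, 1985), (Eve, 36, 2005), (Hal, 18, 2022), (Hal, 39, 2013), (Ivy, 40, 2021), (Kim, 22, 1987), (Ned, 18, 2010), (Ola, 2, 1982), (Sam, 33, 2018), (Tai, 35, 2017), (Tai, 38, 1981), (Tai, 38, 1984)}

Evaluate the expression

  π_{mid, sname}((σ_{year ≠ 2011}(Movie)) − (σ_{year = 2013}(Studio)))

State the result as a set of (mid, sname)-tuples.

{(18, Ned), (20, Rae), (22, Kim), (24, Rae), (28, Bo), (35, Tai), (36, Eve)}

Selection year ≠ 2011: {(Bo, 28, 2008), (Eve, 36, 2005), (Hal, 39, 2013), (Kim, 22, 1987), (Ned, 18, 2010), (Rae, 20, 1983), (Rae, 24, 2017), (Tai, 35, 2017)}
Selection year = 2013: {(Hal, 39, 2013)}
Set difference of the two operands is {(Bo, 28, 2008), (Eve, 36, 2005), (Kim, 22, 1987), (Ned, 18, 2010), (Rae, 20, 1983), (Rae, 24, 2017), (Tai, 35, 2017)}.
Projecting to mid, sname: {(18, Ned), (20, Rae), (22, Kim), (24, Rae), (28, Bo), (35, Tai), (36, Eve)}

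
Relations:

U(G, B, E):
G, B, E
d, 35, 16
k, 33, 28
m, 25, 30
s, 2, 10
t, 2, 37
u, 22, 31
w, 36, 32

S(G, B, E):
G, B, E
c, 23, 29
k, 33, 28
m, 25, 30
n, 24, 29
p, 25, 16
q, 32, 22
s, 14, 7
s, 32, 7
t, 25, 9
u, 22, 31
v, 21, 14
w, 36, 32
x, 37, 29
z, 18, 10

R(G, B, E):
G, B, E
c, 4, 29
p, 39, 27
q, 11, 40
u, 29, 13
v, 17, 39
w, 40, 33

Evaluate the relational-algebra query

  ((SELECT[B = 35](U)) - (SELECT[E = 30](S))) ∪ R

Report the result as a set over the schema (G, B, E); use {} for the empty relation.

{(c, 4, 29), (d, 35, 16), (p, 39, 27), (q, 11, 40), (u, 29, 13), (v, 17, 39), (w, 40, 33)}

Selection B = 35: {(d, 35, 16)}
Selection E = 30: {(m, 25, 30)}
Set difference of the two operands is {(d, 35, 16)}.
Set union of the two operands is {(c, 4, 29), (d, 35, 16), (p, 39, 27), (q, 11, 40), (u, 29, 13), (v, 17, 39), (w, 40, 33)}.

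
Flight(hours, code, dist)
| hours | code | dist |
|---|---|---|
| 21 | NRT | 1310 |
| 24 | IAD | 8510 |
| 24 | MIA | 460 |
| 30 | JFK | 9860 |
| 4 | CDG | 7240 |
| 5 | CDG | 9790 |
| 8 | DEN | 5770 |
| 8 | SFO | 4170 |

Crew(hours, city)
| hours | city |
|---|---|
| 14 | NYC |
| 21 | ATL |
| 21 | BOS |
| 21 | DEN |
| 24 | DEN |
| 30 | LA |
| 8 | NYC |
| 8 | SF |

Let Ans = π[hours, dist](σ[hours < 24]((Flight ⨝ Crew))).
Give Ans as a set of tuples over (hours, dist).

{(21, 1310), (8, 4170), (8, 5770)}

Natural join on hours: {(21, NRT, 1310, ATL), (21, NRT, 1310, BOS), (21, NRT, 1310, DEN), (24, IAD, 8510, DEN), (24, MIA, 460, DEN), (30, JFK, 9860, LA), (8, DEN, 5770, NYC), (8, DEN, 5770, SF), (8, SFO, 4170, NYC), (8, SFO, 4170, SF)}
σ[hours < 24]: keep tuples satisfying hours < 24 → {(21, NRT, 1310, ATL), (21, NRT, 1310, BOS), (21, NRT, 1310, DEN), (8, DEN, 5770, NYC), (8, DEN, 5770, SF), (8, SFO, 4170, NYC), (8, SFO, 4170, SF)}
Keep only column(s) hours, dist (4 duplicate(s) eliminated): {(21, 1310), (8, 4170), (8, 5770)}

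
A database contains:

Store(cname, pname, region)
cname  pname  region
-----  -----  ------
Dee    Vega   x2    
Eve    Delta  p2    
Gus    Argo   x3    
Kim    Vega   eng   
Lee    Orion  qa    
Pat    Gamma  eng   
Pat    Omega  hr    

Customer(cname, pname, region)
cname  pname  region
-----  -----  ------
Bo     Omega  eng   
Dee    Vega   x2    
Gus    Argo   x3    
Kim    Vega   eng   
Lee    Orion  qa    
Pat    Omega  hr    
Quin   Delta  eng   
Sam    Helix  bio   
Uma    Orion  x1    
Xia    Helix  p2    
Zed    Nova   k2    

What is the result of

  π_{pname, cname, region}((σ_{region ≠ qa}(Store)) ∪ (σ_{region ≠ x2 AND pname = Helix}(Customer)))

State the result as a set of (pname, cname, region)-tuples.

{(Argo, Gus, x3), (Delta, Eve, p2), (Gamma, Pat, eng), (Helix, Sam, bio), (Helix, Xia, p2), (Omega, Pat, hr), (Vega, Dee, x2), (Vega, Kim, eng)}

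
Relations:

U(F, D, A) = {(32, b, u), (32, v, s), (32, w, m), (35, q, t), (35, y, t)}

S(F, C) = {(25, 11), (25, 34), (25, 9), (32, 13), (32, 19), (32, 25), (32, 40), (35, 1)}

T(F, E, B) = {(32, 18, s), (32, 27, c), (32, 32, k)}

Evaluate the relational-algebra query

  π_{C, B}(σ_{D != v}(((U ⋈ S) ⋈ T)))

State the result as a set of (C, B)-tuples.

{(13, c), (13, k), (13, s), (19, c), (19, k), (19, s), (25, c), (25, k), (25, s), (40, c), (40, k), (40, s)}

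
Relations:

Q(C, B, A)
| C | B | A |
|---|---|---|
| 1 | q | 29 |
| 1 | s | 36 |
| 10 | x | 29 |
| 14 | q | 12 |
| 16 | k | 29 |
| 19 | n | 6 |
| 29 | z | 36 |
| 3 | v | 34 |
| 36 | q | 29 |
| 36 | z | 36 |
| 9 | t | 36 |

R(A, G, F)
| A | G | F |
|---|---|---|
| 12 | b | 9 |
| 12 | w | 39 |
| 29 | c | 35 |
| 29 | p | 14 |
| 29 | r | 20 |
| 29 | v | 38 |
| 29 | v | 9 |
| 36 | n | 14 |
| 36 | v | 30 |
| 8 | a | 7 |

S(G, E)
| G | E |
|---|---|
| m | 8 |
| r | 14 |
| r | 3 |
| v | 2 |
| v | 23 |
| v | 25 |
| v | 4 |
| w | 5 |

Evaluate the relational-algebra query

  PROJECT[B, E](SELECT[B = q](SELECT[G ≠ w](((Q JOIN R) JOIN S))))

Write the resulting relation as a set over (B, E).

Joining Q and R on A yields {(1, q, 29, c, 35), (1, q, 29, p, 14), (1, q, 29, r, 20), (1, q, 29, v, 38), (1, q, 29, v, 9), (1, s, 36, n, 14), (1, s, 36, v, 30), (10, x, 29, c, 35), (10, x, 29, p, 14), (10, x, 29, r, 20), (10, x, 29, v, 38), (10, x, 29, v, 9), (14, q, 12, b, 9), (14, q, 12, w, 39), (16, k, 29, c, 35), (16, k, 29, p, 14), (16, k, 29, r, 20), (16, k, 29, v, 38), (16, k, 29, v, 9), (29, z, 36, n, 14), (29, z, 36, v, 30), (36, q, 29, c, 35), (36, q, 29, p, 14), (36, q, 29, r, 20), (36, q, 29, v, 38), (36, q, 29, v, 9), (36, z, 36, n, 14), (36, z, 36, v, 30), (9, t, 36, n, 14), (9, t, 36, v, 30)}.
Joining (Q JOIN R) and S on G yields {(1, q, 29, r, 20, 14), (1, q, 29, r, 20, 3), (1, q, 29, v, 38, 2), (1, q, 29, v, 38, 23), (1, q, 29, v, 38, 25), (1, q, 29, v, 38, 4), (1, q, 29, v, 9, 2), (1, q, 29, v, 9, 23), (1, q, 29, v, 9, 25), (1, q, 29, v, 9, 4), (1, s, 36, v, 30, 2), (1, s, 36, v, 30, 23), (1, s, 36, v, 30, 25), (1, s, 36, v, 30, 4), (10, x, 29, r, 20, 14), (10, x, 29, r, 20, 3), (10, x, 29, v, 38, 2), (10, x, 29, v, 38, 23), (10, x, 29, v, 38, 25), (10, x, 29, v, 38, 4), (10, x, 29, v, 9, 2), (10, x, 29, v, 9, 23), (10, x, 29, v, 9, 25), (10, x, 29, v, 9, 4), (14, q, 12, w, 39, 5), (16, k, 29, r, 20, 14), (16, k, 29, r, 20, 3), (16, k, 29, v, 38, 2), (16, k, 29, v, 38, 23), (16, k, 29, v, 38, 25), (16, k, 29, v, 38, 4), (16, k, 29, v, 9, 2), (16, k, 29, v, 9, 23), (16, k, 29, v, 9, 25), (16, k, 29, v, 9, 4), (29, z, 36, v, 30, 2), (29, z, 36, v, 30, 23), (29, z, 36, v, 30, 25), (29, z, 36, v, 30, 4), (36, q, 29, r, 20, 14), (36, q, 29, r, 20, 3), (36, q, 29, v, 38, 2), (36, q, 29, v, 38, 23), (36, q, 29, v, 38, 25), (36, q, 29, v, 38, 4), (36, q, 29, v, 9, 2), (36, q, 29, v, 9, 23), (36, q, 29, v, 9, 25), (36, q, 29, v, 9, 4), (36, z, 36, v, 30, 2), (36, z, 36, v, 30, 23), (36, z, 36, v, 30, 25), (36, z, 36, v, 30, 4), (9, t, 36, v, 30, 2), (9, t, 36, v, 30, 23), (9, t, 36, v, 30, 25), (9, t, 36, v, 30, 4)}.
Filtering on G ≠ w leaves {(1, q, 29, r, 20, 14), (1, q, 29, r, 20, 3), (1, q, 29, v, 38, 2), (1, q, 29, v, 38, 23), (1, q, 29, v, 38, 25), (1, q, 29, v, 38, 4), (1, q, 29, v, 9, 2), (1, q, 29, v, 9, 23), (1, q, 29, v, 9, 25), (1, q, 29, v, 9, 4), (1, s, 36, v, 30, 2), (1, s, 36, v, 30, 23), (1, s, 36, v, 30, 25), (1, s, 36, v, 30, 4), (10, x, 29, r, 20, 14), (10, x, 29, r, 20, 3), (10, x, 29, v, 38, 2), (10, x, 29, v, 38, 23), (10, x, 29, v, 38, 25), (10, x, 29, v, 38, 4), (10, x, 29, v, 9, 2), (10, x, 29, v, 9, 23), (10, x, 29, v, 9, 25), (10, x, 29, v, 9, 4), (16, k, 29, r, 20, 14), (16, k, 29, r, 20, 3), (16, k, 29, v, 38, 2), (16, k, 29, v, 38, 23), (16, k, 29, v, 38, 25), (16, k, 29, v, 38, 4), (16, k, 29, v, 9, 2), (16, k, 29, v, 9, 23), (16, k, 29, v, 9, 25), (16, k, 29, v, 9, 4), (29, z, 36, v, 30, 2), (29, z, 36, v, 30, 23), (29, z, 36, v, 30, 25), (29, z, 36, v, 30, 4), (36, q, 29, r, 20, 14), (36, q, 29, r, 20, 3), (36, q, 29, v, 38, 2), (36, q, 29, v, 38, 23), (36, q, 29, v, 38, 25), (36, q, 29, v, 38, 4), (36, q, 29, v, 9, 2), (36, q, 29, v, 9, 23), (36, q, 29, v, 9, 25), (36, q, 29, v, 9, 4), (36, z, 36, v, 30, 2), (36, z, 36, v, 30, 23), (36, z, 36, v, 30, 25), (36, z, 36, v, 30, 4), (9, t, 36, v, 30, 2), (9, t, 36, v, 30, 23), (9, t, 36, v, 30, 25), (9, t, 36, v, 30, 4)}.
Filtering on B = q leaves {(1, q, 29, r, 20, 14), (1, q, 29, r, 20, 3), (1, q, 29, v, 38, 2), (1, q, 29, v, 38, 23), (1, q, 29, v, 38, 25), (1, q, 29, v, 38, 4), (1, q, 29, v, 9, 2), (1, q, 29, v, 9, 23), (1, q, 29, v, 9, 25), (1, q, 29, v, 9, 4), (36, q, 29, r, 20, 14), (36, q, 29, r, 20, 3), (36, q, 29, v, 38, 2), (36, q, 29, v, 38, 23), (36, q, 29, v, 38, 25), (36, q, 29, v, 38, 4), (36, q, 29, v, 9, 2), (36, q, 29, v, 9, 23), (36, q, 29, v, 9, 25), (36, q, 29, v, 9, 4)}.
π_{B, E} gives {(q, 14), (q, 2), (q, 23), (q, 25), (q, 3), (q, 4)} (14 duplicate(s) eliminated).

{(q, 14), (q, 2), (q, 23), (q, 25), (q, 3), (q, 4)}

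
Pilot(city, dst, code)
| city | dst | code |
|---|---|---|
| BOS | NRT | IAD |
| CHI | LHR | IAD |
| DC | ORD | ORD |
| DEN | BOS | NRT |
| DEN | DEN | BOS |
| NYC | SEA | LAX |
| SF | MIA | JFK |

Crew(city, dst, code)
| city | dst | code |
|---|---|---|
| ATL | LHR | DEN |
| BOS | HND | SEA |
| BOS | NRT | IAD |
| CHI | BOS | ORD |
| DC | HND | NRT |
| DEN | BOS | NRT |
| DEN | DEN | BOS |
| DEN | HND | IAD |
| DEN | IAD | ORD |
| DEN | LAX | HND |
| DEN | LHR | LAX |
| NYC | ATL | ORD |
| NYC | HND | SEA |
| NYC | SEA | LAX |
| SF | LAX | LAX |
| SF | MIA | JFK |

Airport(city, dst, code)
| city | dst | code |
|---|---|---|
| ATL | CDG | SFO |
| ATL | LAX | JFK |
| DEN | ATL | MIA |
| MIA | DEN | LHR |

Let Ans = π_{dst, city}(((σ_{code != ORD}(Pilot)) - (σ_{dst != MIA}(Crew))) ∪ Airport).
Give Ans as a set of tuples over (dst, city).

Filtering on code != ORD leaves {(BOS, NRT, IAD), (CHI, LHR, IAD), (DEN, BOS, NRT), (DEN, DEN, BOS), (NYC, SEA, LAX), (SF, MIA, JFK)}.
Filtering on dst != MIA leaves {(ATL, LHR, DEN), (BOS, HND, SEA), (BOS, NRT, IAD), (CHI, BOS, ORD), (DC, HND, NRT), (DEN, BOS, NRT), (DEN, DEN, BOS), (DEN, HND, IAD), (DEN, IAD, ORD), (DEN, LAX, HND), (DEN, LHR, LAX), (NYC, ATL, ORD), (NYC, HND, SEA), (NYC, SEA, LAX), (SF, LAX, LAX)}.
Taking the difference: {(CHI, LHR, IAD), (SF, MIA, JFK)}
Taking the union: {(ATL, CDG, SFO), (ATL, LAX, JFK), (CHI, LHR, IAD), (DEN, ATL, MIA), (MIA, DEN, LHR), (SF, MIA, JFK)}
Projecting to dst, city: {(ATL, DEN), (CDG, ATL), (DEN, MIA), (LAX, ATL), (LHR, CHI), (MIA, SF)}

{(ATL, DEN), (CDG, ATL), (DEN, MIA), (LAX, ATL), (LHR, CHI), (MIA, SF)}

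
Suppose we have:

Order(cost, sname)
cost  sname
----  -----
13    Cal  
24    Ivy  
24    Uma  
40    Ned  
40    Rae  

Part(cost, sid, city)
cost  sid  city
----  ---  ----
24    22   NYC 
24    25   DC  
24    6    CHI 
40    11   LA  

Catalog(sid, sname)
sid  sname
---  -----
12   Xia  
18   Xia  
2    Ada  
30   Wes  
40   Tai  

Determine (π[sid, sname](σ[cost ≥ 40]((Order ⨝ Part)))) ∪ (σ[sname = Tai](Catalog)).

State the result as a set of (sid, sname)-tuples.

{(11, Ned), (11, Rae), (40, Tai)}

Joining Order and Part on cost yields {(24, Ivy, 22, NYC), (24, Ivy, 25, DC), (24, Ivy, 6, CHI), (24, Uma, 22, NYC), (24, Uma, 25, DC), (24, Uma, 6, CHI), (40, Ned, 11, LA), (40, Rae, 11, LA)}.
Filtering on cost ≥ 40 leaves {(40, Ned, 11, LA), (40, Rae, 11, LA)}.
π[sid, sname]: project onto (sid, sname) → {(11, Ned), (11, Rae)}
Filtering on sname = Tai leaves {(40, Tai)}.
Set union of the two operands is {(11, Ned), (11, Rae), (40, Tai)}.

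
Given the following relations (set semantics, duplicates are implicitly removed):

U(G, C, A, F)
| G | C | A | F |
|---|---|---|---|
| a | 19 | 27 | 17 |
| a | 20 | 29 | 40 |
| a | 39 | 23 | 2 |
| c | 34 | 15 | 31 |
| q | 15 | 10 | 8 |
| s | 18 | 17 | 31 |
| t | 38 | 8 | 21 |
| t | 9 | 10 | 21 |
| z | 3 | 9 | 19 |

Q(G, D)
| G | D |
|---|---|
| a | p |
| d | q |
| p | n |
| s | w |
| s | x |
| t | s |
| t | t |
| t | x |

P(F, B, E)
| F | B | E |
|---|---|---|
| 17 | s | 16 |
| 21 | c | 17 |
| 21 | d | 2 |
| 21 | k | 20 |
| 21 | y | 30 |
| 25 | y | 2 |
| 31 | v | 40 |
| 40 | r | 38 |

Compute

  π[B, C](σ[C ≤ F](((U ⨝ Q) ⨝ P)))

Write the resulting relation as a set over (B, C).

{(c, 9), (d, 9), (k, 9), (r, 20), (v, 18), (y, 9)}

Natural join on G: {(a, 19, 27, 17, p), (a, 20, 29, 40, p), (a, 39, 23, 2, p), (s, 18, 17, 31, w), (s, 18, 17, 31, x), (t, 38, 8, 21, s), (t, 38, 8, 21, t), (t, 38, 8, 21, x), (t, 9, 10, 21, s), (t, 9, 10, 21, t), (t, 9, 10, 21, x)}
Natural join on F: {(a, 19, 27, 17, p, s, 16), (a, 20, 29, 40, p, r, 38), (s, 18, 17, 31, w, v, 40), (s, 18, 17, 31, x, v, 40), (t, 38, 8, 21, s, c, 17), (t, 38, 8, 21, s, d, 2), (t, 38, 8, 21, s, k, 20), (t, 38, 8, 21, s, y, 30), (t, 38, 8, 21, t, c, 17), (t, 38, 8, 21, t, d, 2), (t, 38, 8, 21, t, k, 20), (t, 38, 8, 21, t, y, 30), (t, 38, 8, 21, x, c, 17), (t, 38, 8, 21, x, d, 2), (t, 38, 8, 21, x, k, 20), (t, 38, 8, 21, x, y, 30), (t, 9, 10, 21, s, c, 17), (t, 9, 10, 21, s, d, 2), (t, 9, 10, 21, s, k, 20), (t, 9, 10, 21, s, y, 30), (t, 9, 10, 21, t, c, 17), (t, 9, 10, 21, t, d, 2), (t, 9, 10, 21, t, k, 20), (t, 9, 10, 21, t, y, 30), (t, 9, 10, 21, x, c, 17), (t, 9, 10, 21, x, d, 2), (t, 9, 10, 21, x, k, 20), (t, 9, 10, 21, x, y, 30)}
Apply σ_{C ≤ F}; surviving tuples: {(a, 20, 29, 40, p, r, 38), (s, 18, 17, 31, w, v, 40), (s, 18, 17, 31, x, v, 40), (t, 9, 10, 21, s, c, 17), (t, 9, 10, 21, s, d, 2), (t, 9, 10, 21, s, k, 20), (t, 9, 10, 21, s, y, 30), (t, 9, 10, 21, t, c, 17), (t, 9, 10, 21, t, d, 2), (t, 9, 10, 21, t, k, 20), (t, 9, 10, 21, t, y, 30), (t, 9, 10, 21, x, c, 17), (t, 9, 10, 21, x, d, 2), (t, 9, 10, 21, x, k, 20), (t, 9, 10, 21, x, y, 30)}
π[B, C]: project onto (B, C) (9 duplicate(s) eliminated) → {(c, 9), (d, 9), (k, 9), (r, 20), (v, 18), (y, 9)}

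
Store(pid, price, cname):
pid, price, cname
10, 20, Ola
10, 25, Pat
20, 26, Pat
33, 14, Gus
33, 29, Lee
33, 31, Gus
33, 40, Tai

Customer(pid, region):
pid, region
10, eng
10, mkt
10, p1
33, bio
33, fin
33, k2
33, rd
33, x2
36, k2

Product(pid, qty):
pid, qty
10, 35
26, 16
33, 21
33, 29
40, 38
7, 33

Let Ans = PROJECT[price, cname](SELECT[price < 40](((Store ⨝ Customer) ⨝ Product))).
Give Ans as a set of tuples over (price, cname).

{(14, Gus), (20, Ola), (25, Pat), (29, Lee), (31, Gus)}

Store ⋈ Customer (natural join on pid): {(10, 20, Ola, eng), (10, 20, Ola, mkt), (10, 20, Ola, p1), (10, 25, Pat, eng), (10, 25, Pat, mkt), (10, 25, Pat, p1), (33, 14, Gus, bio), (33, 14, Gus, fin), (33, 14, Gus, k2), (33, 14, Gus, rd), (33, 14, Gus, x2), (33, 29, Lee, bio), (33, 29, Lee, fin), (33, 29, Lee, k2), (33, 29, Lee, rd), (33, 29, Lee, x2), (33, 31, Gus, bio), (33, 31, Gus, fin), (33, 31, Gus, k2), (33, 31, Gus, rd), (33, 31, Gus, x2), (33, 40, Tai, bio), (33, 40, Tai, fin), (33, 40, Tai, k2), (33, 40, Tai, rd), (33, 40, Tai, x2)}
(Store ⨝ Customer) ⋈ Product (natural join on pid): {(10, 20, Ola, eng, 35), (10, 20, Ola, mkt, 35), (10, 20, Ola, p1, 35), (10, 25, Pat, eng, 35), (10, 25, Pat, mkt, 35), (10, 25, Pat, p1, 35), (33, 14, Gus, bio, 21), (33, 14, Gus, bio, 29), (33, 14, Gus, fin, 21), (33, 14, Gus, fin, 29), (33, 14, Gus, k2, 21), (33, 14, Gus, k2, 29), (33, 14, Gus, rd, 21), (33, 14, Gus, rd, 29), (33, 14, Gus, x2, 21), (33, 14, Gus, x2, 29), (33, 29, Lee, bio, 21), (33, 29, Lee, bio, 29), (33, 29, Lee, fin, 21), (33, 29, Lee, fin, 29), (33, 29, Lee, k2, 21), (33, 29, Lee, k2, 29), (33, 29, Lee, rd, 21), (33, 29, Lee, rd, 29), (33, 29, Lee, x2, 21), (33, 29, Lee, x2, 29), (33, 31, Gus, bio, 21), (33, 31, Gus, bio, 29), (33, 31, Gus, fin, 21), (33, 31, Gus, fin, 29), (33, 31, Gus, k2, 21), (33, 31, Gus, k2, 29), (33, 31, Gus, rd, 21), (33, 31, Gus, rd, 29), (33, 31, Gus, x2, 21), (33, 31, Gus, x2, 29), (33, 40, Tai, bio, 21), (33, 40, Tai, bio, 29), (33, 40, Tai, fin, 21), (33, 40, Tai, fin, 29), (33, 40, Tai, k2, 21), (33, 40, Tai, k2, 29), (33, 40, Tai, rd, 21), (33, 40, Tai, rd, 29), (33, 40, Tai, x2, 21), (33, 40, Tai, x2, 29)}
Apply σ_{price < 40}; surviving tuples: {(10, 20, Ola, eng, 35), (10, 20, Ola, mkt, 35), (10, 20, Ola, p1, 35), (10, 25, Pat, eng, 35), (10, 25, Pat, mkt, 35), (10, 25, Pat, p1, 35), (33, 14, Gus, bio, 21), (33, 14, Gus, bio, 29), (33, 14, Gus, fin, 21), (33, 14, Gus, fin, 29), (33, 14, Gus, k2, 21), (33, 14, Gus, k2, 29), (33, 14, Gus, rd, 21), (33, 14, Gus, rd, 29), (33, 14, Gus, x2, 21), (33, 14, Gus, x2, 29), (33, 29, Lee, bio, 21), (33, 29, Lee, bio, 29), (33, 29, Lee, fin, 21), (33, 29, Lee, fin, 29), (33, 29, Lee, k2, 21), (33, 29, Lee, k2, 29), (33, 29, Lee, rd, 21), (33, 29, Lee, rd, 29), (33, 29, Lee, x2, 21), (33, 29, Lee, x2, 29), (33, 31, Gus, bio, 21), (33, 31, Gus, bio, 29), (33, 31, Gus, fin, 21), (33, 31, Gus, fin, 29), (33, 31, Gus, k2, 21), (33, 31, Gus, k2, 29), (33, 31, Gus, rd, 21), (33, 31, Gus, rd, 29), (33, 31, Gus, x2, 21), (33, 31, Gus, x2, 29)}
Projecting to price, cname (31 duplicate(s) eliminated): {(14, Gus), (20, Ola), (25, Pat), (29, Lee), (31, Gus)}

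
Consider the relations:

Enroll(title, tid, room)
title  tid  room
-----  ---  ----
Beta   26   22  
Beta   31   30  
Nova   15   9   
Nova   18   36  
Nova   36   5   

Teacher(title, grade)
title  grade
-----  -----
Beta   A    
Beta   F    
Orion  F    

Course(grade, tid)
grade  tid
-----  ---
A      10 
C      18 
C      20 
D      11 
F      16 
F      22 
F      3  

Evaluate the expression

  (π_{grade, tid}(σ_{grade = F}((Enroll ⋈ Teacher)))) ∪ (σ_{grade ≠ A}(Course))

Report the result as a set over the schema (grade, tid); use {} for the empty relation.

Natural join on title: {(Beta, 26, 22, A), (Beta, 26, 22, F), (Beta, 31, 30, A), (Beta, 31, 30, F)}
Selection grade = F: {(Beta, 26, 22, F), (Beta, 31, 30, F)}
Keep only column(s) grade, tid: {(F, 26), (F, 31)}
Selection grade ≠ A: {(C, 18), (C, 20), (D, 11), (F, 16), (F, 22), (F, 3)}
Taking the union: {(C, 18), (C, 20), (D, 11), (F, 16), (F, 22), (F, 26), (F, 3), (F, 31)}

{(C, 18), (C, 20), (D, 11), (F, 16), (F, 22), (F, 26), (F, 3), (F, 31)}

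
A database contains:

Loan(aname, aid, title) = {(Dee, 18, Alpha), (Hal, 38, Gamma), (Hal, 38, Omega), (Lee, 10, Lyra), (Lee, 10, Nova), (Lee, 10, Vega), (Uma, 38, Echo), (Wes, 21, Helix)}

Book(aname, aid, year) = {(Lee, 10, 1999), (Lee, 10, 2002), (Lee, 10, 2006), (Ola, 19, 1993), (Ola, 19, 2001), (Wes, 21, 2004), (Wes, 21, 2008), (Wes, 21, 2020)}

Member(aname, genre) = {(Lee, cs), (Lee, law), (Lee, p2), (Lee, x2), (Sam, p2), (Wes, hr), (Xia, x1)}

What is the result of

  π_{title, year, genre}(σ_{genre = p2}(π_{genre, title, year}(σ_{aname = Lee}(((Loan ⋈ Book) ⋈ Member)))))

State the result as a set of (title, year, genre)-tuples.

{(Lyra, 1999, p2), (Lyra, 2002, p2), (Lyra, 2006, p2), (Nova, 1999, p2), (Nova, 2002, p2), (Nova, 2006, p2), (Vega, 1999, p2), (Vega, 2002, p2), (Vega, 2006, p2)}

Natural join on aname, aid: {(Lee, 10, Lyra, 1999), (Lee, 10, Lyra, 2002), (Lee, 10, Lyra, 2006), (Lee, 10, Nova, 1999), (Lee, 10, Nova, 2002), (Lee, 10, Nova, 2006), (Lee, 10, Vega, 1999), (Lee, 10, Vega, 2002), (Lee, 10, Vega, 2006), (Wes, 21, Helix, 2004), (Wes, 21, Helix, 2008), (Wes, 21, Helix, 2020)}
Natural join on aname: {(Lee, 10, Lyra, 1999, cs), (Lee, 10, Lyra, 1999, law), (Lee, 10, Lyra, 1999, p2), (Lee, 10, Lyra, 1999, x2), (Lee, 10, Lyra, 2002, cs), (Lee, 10, Lyra, 2002, law), (Lee, 10, Lyra, 2002, p2), (Lee, 10, Lyra, 2002, x2), (Lee, 10, Lyra, 2006, cs), (Lee, 10, Lyra, 2006, law), (Lee, 10, Lyra, 2006, p2), (Lee, 10, Lyra, 2006, x2), (Lee, 10, Nova, 1999, cs), (Lee, 10, Nova, 1999, law), (Lee, 10, Nova, 1999, p2), (Lee, 10, Nova, 1999, x2), (Lee, 10, Nova, 2002, cs), (Lee, 10, Nova, 2002, law), (Lee, 10, Nova, 2002, p2), (Lee, 10, Nova, 2002, x2), (Lee, 10, Nova, 2006, cs), (Lee, 10, Nova, 2006, law), (Lee, 10, Nova, 2006, p2), (Lee, 10, Nova, 2006, x2), (Lee, 10, Vega, 1999, cs), (Lee, 10, Vega, 1999, law), (Lee, 10, Vega, 1999, p2), (Lee, 10, Vega, 1999, x2), (Lee, 10, Vega, 2002, cs), (Lee, 10, Vega, 2002, law), (Lee, 10, Vega, 2002, p2), (Lee, 10, Vega, 2002, x2), (Lee, 10, Vega, 2006, cs), (Lee, 10, Vega, 2006, law), (Lee, 10, Vega, 2006, p2), (Lee, 10, Vega, 2006, x2), (Wes, 21, Helix, 2004, hr), (Wes, 21, Helix, 2008, hr), (Wes, 21, Helix, 2020, hr)}
Filtering on aname = Lee leaves {(Lee, 10, Lyra, 1999, cs), (Lee, 10, Lyra, 1999, law), (Lee, 10, Lyra, 1999, p2), (Lee, 10, Lyra, 1999, x2), (Lee, 10, Lyra, 2002, cs), (Lee, 10, Lyra, 2002, law), (Lee, 10, Lyra, 2002, p2), (Lee, 10, Lyra, 2002, x2), (Lee, 10, Lyra, 2006, cs), (Lee, 10, Lyra, 2006, law), (Lee, 10, Lyra, 2006, p2), (Lee, 10, Lyra, 2006, x2), (Lee, 10, Nova, 1999, cs), (Lee, 10, Nova, 1999, law), (Lee, 10, Nova, 1999, p2), (Lee, 10, Nova, 1999, x2), (Lee, 10, Nova, 2002, cs), (Lee, 10, Nova, 2002, law), (Lee, 10, Nova, 2002, p2), (Lee, 10, Nova, 2002, x2), (Lee, 10, Nova, 2006, cs), (Lee, 10, Nova, 2006, law), (Lee, 10, Nova, 2006, p2), (Lee, 10, Nova, 2006, x2), (Lee, 10, Vega, 1999, cs), (Lee, 10, Vega, 1999, law), (Lee, 10, Vega, 1999, p2), (Lee, 10, Vega, 1999, x2), (Lee, 10, Vega, 2002, cs), (Lee, 10, Vega, 2002, law), (Lee, 10, Vega, 2002, p2), (Lee, 10, Vega, 2002, x2), (Lee, 10, Vega, 2006, cs), (Lee, 10, Vega, 2006, law), (Lee, 10, Vega, 2006, p2), (Lee, 10, Vega, 2006, x2)}.
π_{genre, title, year} gives {(cs, Lyra, 1999), (cs, Lyra, 2002), (cs, Lyra, 2006), (cs, Nova, 1999), (cs, Nova, 2002), (cs, Nova, 2006), (cs, Vega, 1999), (cs, Vega, 2002), (cs, Vega, 2006), (law, Lyra, 1999), (law, Lyra, 2002), (law, Lyra, 2006), (law, Nova, 1999), (law, Nova, 2002), (law, Nova, 2006), (law, Vega, 1999), (law, Vega, 2002), (law, Vega, 2006), (p2, Lyra, 1999), (p2, Lyra, 2002), (p2, Lyra, 2006), (p2, Nova, 1999), (p2, Nova, 2002), (p2, Nova, 2006), (p2, Vega, 1999), (p2, Vega, 2002), (p2, Vega, 2006), (x2, Lyra, 1999), (x2, Lyra, 2002), (x2, Lyra, 2006), (x2, Nova, 1999), (x2, Nova, 2002), (x2, Nova, 2006), (x2, Vega, 1999), (x2, Vega, 2002), (x2, Vega, 2006)}.
Filtering on genre = p2 leaves {(p2, Lyra, 1999), (p2, Lyra, 2002), (p2, Lyra, 2006), (p2, Nova, 1999), (p2, Nova, 2002), (p2, Nova, 2006), (p2, Vega, 1999), (p2, Vega, 2002), (p2, Vega, 2006)}.
π_{title, year, genre} gives {(Lyra, 1999, p2), (Lyra, 2002, p2), (Lyra, 2006, p2), (Nova, 1999, p2), (Nova, 2002, p2), (Nova, 2006, p2), (Vega, 1999, p2), (Vega, 2002, p2), (Vega, 2006, p2)}.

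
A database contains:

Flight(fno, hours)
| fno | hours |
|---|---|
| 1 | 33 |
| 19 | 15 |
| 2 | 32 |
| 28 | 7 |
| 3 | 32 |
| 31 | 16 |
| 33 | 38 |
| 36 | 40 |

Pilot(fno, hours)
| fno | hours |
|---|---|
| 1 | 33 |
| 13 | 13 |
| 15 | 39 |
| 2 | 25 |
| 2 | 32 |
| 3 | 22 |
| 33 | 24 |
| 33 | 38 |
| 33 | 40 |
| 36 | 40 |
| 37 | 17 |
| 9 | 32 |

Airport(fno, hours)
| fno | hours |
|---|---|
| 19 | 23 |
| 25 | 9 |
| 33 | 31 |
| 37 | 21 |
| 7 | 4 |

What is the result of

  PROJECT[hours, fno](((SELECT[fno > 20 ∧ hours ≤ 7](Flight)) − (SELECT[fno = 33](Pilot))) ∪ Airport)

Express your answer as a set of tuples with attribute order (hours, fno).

{(21, 37), (23, 19), (31, 33), (4, 7), (7, 28), (9, 25)}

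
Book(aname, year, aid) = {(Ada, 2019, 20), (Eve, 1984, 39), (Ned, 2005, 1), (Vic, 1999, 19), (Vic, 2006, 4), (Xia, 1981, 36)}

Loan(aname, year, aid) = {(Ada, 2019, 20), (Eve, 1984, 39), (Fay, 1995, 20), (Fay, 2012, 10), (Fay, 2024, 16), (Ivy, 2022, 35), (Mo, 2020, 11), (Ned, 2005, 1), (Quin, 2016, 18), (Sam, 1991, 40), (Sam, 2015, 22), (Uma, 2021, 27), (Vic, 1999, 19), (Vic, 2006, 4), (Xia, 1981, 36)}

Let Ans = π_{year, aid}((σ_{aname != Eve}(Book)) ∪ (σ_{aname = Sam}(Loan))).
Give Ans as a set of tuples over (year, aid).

{(1981, 36), (1991, 40), (1999, 19), (2005, 1), (2006, 4), (2015, 22), (2019, 20)}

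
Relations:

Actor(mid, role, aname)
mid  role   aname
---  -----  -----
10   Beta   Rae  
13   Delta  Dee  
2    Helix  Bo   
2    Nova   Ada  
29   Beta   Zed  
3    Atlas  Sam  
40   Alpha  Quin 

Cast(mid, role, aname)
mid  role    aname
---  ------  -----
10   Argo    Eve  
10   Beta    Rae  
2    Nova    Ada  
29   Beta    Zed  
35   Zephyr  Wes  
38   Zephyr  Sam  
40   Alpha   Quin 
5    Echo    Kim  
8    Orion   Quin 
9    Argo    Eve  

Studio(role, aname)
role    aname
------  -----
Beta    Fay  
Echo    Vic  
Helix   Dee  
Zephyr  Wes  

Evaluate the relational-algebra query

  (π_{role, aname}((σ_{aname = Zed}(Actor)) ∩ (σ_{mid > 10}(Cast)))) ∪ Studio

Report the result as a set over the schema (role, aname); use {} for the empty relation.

Selection aname = Zed: {(29, Beta, Zed)}
Selection mid > 10: {(29, Beta, Zed), (35, Zephyr, Wes), (38, Zephyr, Sam), (40, Alpha, Quin)}
Set intersection of the two operands is {(29, Beta, Zed)}.
π[role, aname]: project onto (role, aname) → {(Beta, Zed)}
Set union of the two operands is {(Beta, Fay), (Beta, Zed), (Echo, Vic), (Helix, Dee), (Zephyr, Wes)}.

{(Beta, Fay), (Beta, Zed), (Echo, Vic), (Helix, Dee), (Zephyr, Wes)}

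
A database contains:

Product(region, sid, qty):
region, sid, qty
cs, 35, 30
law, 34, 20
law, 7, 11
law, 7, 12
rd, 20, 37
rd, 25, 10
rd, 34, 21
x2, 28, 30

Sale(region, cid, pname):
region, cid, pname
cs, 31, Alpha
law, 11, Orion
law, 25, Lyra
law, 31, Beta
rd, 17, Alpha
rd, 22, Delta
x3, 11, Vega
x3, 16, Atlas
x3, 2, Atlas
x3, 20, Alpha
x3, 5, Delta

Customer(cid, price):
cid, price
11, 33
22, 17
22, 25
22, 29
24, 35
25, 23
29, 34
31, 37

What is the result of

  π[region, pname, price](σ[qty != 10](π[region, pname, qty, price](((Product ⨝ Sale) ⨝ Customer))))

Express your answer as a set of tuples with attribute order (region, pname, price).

{(cs, Alpha, 37), (law, Beta, 37), (law, Lyra, 23), (law, Orion, 33), (rd, Delta, 17), (rd, Delta, 25), (rd, Delta, 29)}

Product ⋈ Sale (natural join on region): {(cs, 35, 30, 31, Alpha), (law, 34, 20, 11, Orion), (law, 34, 20, 25, Lyra), (law, 34, 20, 31, Beta), (law, 7, 11, 11, Orion), (law, 7, 11, 25, Lyra), (law, 7, 11, 31, Beta), (law, 7, 12, 11, Orion), (law, 7, 12, 25, Lyra), (law, 7, 12, 31, Beta), (rd, 20, 37, 17, Alpha), (rd, 20, 37, 22, Delta), (rd, 25, 10, 17, Alpha), (rd, 25, 10, 22, Delta), (rd, 34, 21, 17, Alpha), (rd, 34, 21, 22, Delta)}
(Product ⨝ Sale) ⋈ Customer (natural join on cid): {(cs, 35, 30, 31, Alpha, 37), (law, 34, 20, 11, Orion, 33), (law, 34, 20, 25, Lyra, 23), (law, 34, 20, 31, Beta, 37), (law, 7, 11, 11, Orion, 33), (law, 7, 11, 25, Lyra, 23), (law, 7, 11, 31, Beta, 37), (law, 7, 12, 11, Orion, 33), (law, 7, 12, 25, Lyra, 23), (law, 7, 12, 31, Beta, 37), (rd, 20, 37, 22, Delta, 17), (rd, 20, 37, 22, Delta, 25), (rd, 20, 37, 22, Delta, 29), (rd, 25, 10, 22, Delta, 17), (rd, 25, 10, 22, Delta, 25), (rd, 25, 10, 22, Delta, 29), (rd, 34, 21, 22, Delta, 17), (rd, 34, 21, 22, Delta, 25), (rd, 34, 21, 22, Delta, 29)}
π[region, pname, qty, price]: project onto (region, pname, qty, price) → {(cs, Alpha, 30, 37), (law, Beta, 11, 37), (law, Beta, 12, 37), (law, Beta, 20, 37), (law, Lyra, 11, 23), (law, Lyra, 12, 23), (law, Lyra, 20, 23), (law, Orion, 11, 33), (law, Orion, 12, 33), (law, Orion, 20, 33), (rd, Delta, 10, 17), (rd, Delta, 10, 25), (rd, Delta, 10, 29), (rd, Delta, 21, 17), (rd, Delta, 21, 25), (rd, Delta, 21, 29), (rd, Delta, 37, 17), (rd, Delta, 37, 25), (rd, Delta, 37, 29)}
Apply σ_{qty != 10}; surviving tuples: {(cs, Alpha, 30, 37), (law, Beta, 11, 37), (law, Beta, 12, 37), (law, Beta, 20, 37), (law, Lyra, 11, 23), (law, Lyra, 12, 23), (law, Lyra, 20, 23), (law, Orion, 11, 33), (law, Orion, 12, 33), (law, Orion, 20, 33), (rd, Delta, 21, 17), (rd, Delta, 21, 25), (rd, Delta, 21, 29), (rd, Delta, 37, 17), (rd, Delta, 37, 25), (rd, Delta, 37, 29)}
π[region, pname, price]: project onto (region, pname, price) (9 duplicate(s) eliminated) → {(cs, Alpha, 37), (law, Beta, 37), (law, Lyra, 23), (law, Orion, 33), (rd, Delta, 17), (rd, Delta, 25), (rd, Delta, 29)}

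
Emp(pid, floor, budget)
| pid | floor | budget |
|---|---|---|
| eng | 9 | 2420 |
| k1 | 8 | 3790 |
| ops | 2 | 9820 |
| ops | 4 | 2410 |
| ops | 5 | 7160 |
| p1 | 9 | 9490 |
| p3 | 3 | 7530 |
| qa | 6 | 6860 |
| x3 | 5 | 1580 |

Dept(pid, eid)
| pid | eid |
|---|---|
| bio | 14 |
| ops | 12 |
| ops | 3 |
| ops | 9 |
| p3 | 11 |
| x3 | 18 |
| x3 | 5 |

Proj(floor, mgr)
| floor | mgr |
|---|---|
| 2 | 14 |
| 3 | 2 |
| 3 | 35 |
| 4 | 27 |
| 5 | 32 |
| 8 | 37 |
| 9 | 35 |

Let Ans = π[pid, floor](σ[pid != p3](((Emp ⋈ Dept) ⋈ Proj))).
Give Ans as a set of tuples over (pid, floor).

{(ops, 2), (ops, 4), (ops, 5), (x3, 5)}

Emp ⋈ Dept (natural join on pid): {(ops, 2, 9820, 12), (ops, 2, 9820, 3), (ops, 2, 9820, 9), (ops, 4, 2410, 12), (ops, 4, 2410, 3), (ops, 4, 2410, 9), (ops, 5, 7160, 12), (ops, 5, 7160, 3), (ops, 5, 7160, 9), (p3, 3, 7530, 11), (x3, 5, 1580, 18), (x3, 5, 1580, 5)}
(Emp ⋈ Dept) ⋈ Proj (natural join on floor): {(ops, 2, 9820, 12, 14), (ops, 2, 9820, 3, 14), (ops, 2, 9820, 9, 14), (ops, 4, 2410, 12, 27), (ops, 4, 2410, 3, 27), (ops, 4, 2410, 9, 27), (ops, 5, 7160, 12, 32), (ops, 5, 7160, 3, 32), (ops, 5, 7160, 9, 32), (p3, 3, 7530, 11, 2), (p3, 3, 7530, 11, 35), (x3, 5, 1580, 18, 32), (x3, 5, 1580, 5, 32)}
Apply σ_{pid != p3}; surviving tuples: {(ops, 2, 9820, 12, 14), (ops, 2, 9820, 3, 14), (ops, 2, 9820, 9, 14), (ops, 4, 2410, 12, 27), (ops, 4, 2410, 3, 27), (ops, 4, 2410, 9, 27), (ops, 5, 7160, 12, 32), (ops, 5, 7160, 3, 32), (ops, 5, 7160, 9, 32), (x3, 5, 1580, 18, 32), (x3, 5, 1580, 5, 32)}
Projecting to pid, floor (7 duplicate(s) eliminated): {(ops, 2), (ops, 4), (ops, 5), (x3, 5)}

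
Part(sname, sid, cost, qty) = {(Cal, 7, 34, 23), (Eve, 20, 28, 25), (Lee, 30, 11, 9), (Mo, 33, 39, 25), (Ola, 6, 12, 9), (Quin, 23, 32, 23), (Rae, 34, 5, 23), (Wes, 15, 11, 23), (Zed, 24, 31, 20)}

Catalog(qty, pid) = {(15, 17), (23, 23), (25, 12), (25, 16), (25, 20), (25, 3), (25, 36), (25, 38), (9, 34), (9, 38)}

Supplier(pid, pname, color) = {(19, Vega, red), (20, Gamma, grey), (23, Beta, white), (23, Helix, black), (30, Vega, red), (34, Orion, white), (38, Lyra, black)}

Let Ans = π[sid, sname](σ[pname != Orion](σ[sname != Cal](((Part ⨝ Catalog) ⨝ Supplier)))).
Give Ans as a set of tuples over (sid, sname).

Part ⋈ Catalog (natural join on qty): {(Cal, 7, 34, 23, 23), (Eve, 20, 28, 25, 12), (Eve, 20, 28, 25, 16), (Eve, 20, 28, 25, 20), (Eve, 20, 28, 25, 3), (Eve, 20, 28, 25, 36), (Eve, 20, 28, 25, 38), (Lee, 30, 11, 9, 34), (Lee, 30, 11, 9, 38), (Mo, 33, 39, 25, 12), (Mo, 33, 39, 25, 16), (Mo, 33, 39, 25, 20), (Mo, 33, 39, 25, 3), (Mo, 33, 39, 25, 36), (Mo, 33, 39, 25, 38), (Ola, 6, 12, 9, 34), (Ola, 6, 12, 9, 38), (Quin, 23, 32, 23, 23), (Rae, 34, 5, 23, 23), (Wes, 15, 11, 23, 23)}
(Part ⨝ Catalog) ⋈ Supplier (natural join on pid): {(Cal, 7, 34, 23, 23, Beta, white), (Cal, 7, 34, 23, 23, Helix, black), (Eve, 20, 28, 25, 20, Gamma, grey), (Eve, 20, 28, 25, 38, Lyra, black), (Lee, 30, 11, 9, 34, Orion, white), (Lee, 30, 11, 9, 38, Lyra, black), (Mo, 33, 39, 25, 20, Gamma, grey), (Mo, 33, 39, 25, 38, Lyra, black), (Ola, 6, 12, 9, 34, Orion, white), (Ola, 6, 12, 9, 38, Lyra, black), (Quin, 23, 32, 23, 23, Beta, white), (Quin, 23, 32, 23, 23, Helix, black), (Rae, 34, 5, 23, 23, Beta, white), (Rae, 34, 5, 23, 23, Helix, black), (Wes, 15, 11, 23, 23, Beta, white), (Wes, 15, 11, 23, 23, Helix, black)}
Filtering on sname != Cal leaves {(Eve, 20, 28, 25, 20, Gamma, grey), (Eve, 20, 28, 25, 38, Lyra, black), (Lee, 30, 11, 9, 34, Orion, white), (Lee, 30, 11, 9, 38, Lyra, black), (Mo, 33, 39, 25, 20, Gamma, grey), (Mo, 33, 39, 25, 38, Lyra, black), (Ola, 6, 12, 9, 34, Orion, white), (Ola, 6, 12, 9, 38, Lyra, black), (Quin, 23, 32, 23, 23, Beta, white), (Quin, 23, 32, 23, 23, Helix, black), (Rae, 34, 5, 23, 23, Beta, white), (Rae, 34, 5, 23, 23, Helix, black), (Wes, 15, 11, 23, 23, Beta, white), (Wes, 15, 11, 23, 23, Helix, black)}.
Filtering on pname != Orion leaves {(Eve, 20, 28, 25, 20, Gamma, grey), (Eve, 20, 28, 25, 38, Lyra, black), (Lee, 30, 11, 9, 38, Lyra, black), (Mo, 33, 39, 25, 20, Gamma, grey), (Mo, 33, 39, 25, 38, Lyra, black), (Ola, 6, 12, 9, 38, Lyra, black), (Quin, 23, 32, 23, 23, Beta, white), (Quin, 23, 32, 23, 23, Helix, black), (Rae, 34, 5, 23, 23, Beta, white), (Rae, 34, 5, 23, 23, Helix, black), (Wes, 15, 11, 23, 23, Beta, white), (Wes, 15, 11, 23, 23, Helix, black)}.
π_{sid, sname} gives {(15, Wes), (20, Eve), (23, Quin), (30, Lee), (33, Mo), (34, Rae), (6, Ola)} (5 duplicate(s) eliminated).

{(15, Wes), (20, Eve), (23, Quin), (30, Lee), (33, Mo), (34, Rae), (6, Ola)}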